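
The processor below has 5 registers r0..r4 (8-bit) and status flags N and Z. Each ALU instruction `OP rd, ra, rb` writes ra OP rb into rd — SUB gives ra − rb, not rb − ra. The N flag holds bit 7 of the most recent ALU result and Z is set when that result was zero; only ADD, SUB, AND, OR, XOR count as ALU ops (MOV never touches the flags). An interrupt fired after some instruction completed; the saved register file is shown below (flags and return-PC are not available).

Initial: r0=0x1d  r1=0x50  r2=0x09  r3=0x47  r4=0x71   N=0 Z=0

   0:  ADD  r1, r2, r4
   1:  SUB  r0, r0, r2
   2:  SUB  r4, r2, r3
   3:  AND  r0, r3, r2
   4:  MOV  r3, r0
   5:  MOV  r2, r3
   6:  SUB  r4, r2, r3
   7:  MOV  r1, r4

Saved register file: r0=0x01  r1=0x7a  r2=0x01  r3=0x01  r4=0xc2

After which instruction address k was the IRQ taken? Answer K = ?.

K = 5

after  0: r0=0x1d r1=0x7a r2=0x09 r3=0x47 r4=0x71  N=0 Z=0
after  1: r0=0x14 r1=0x7a r2=0x09 r3=0x47 r4=0x71  N=0 Z=0
after  2: r0=0x14 r1=0x7a r2=0x09 r3=0x47 r4=0xc2  N=1 Z=0
after  3: r0=0x01 r1=0x7a r2=0x09 r3=0x47 r4=0xc2  N=0 Z=0
after  4: r0=0x01 r1=0x7a r2=0x09 r3=0x01 r4=0xc2  N=0 Z=0
after  5: r0=0x01 r1=0x7a r2=0x01 r3=0x01 r4=0xc2  N=0 Z=0
-- IRQ taken; context saved, return-PC = 6 --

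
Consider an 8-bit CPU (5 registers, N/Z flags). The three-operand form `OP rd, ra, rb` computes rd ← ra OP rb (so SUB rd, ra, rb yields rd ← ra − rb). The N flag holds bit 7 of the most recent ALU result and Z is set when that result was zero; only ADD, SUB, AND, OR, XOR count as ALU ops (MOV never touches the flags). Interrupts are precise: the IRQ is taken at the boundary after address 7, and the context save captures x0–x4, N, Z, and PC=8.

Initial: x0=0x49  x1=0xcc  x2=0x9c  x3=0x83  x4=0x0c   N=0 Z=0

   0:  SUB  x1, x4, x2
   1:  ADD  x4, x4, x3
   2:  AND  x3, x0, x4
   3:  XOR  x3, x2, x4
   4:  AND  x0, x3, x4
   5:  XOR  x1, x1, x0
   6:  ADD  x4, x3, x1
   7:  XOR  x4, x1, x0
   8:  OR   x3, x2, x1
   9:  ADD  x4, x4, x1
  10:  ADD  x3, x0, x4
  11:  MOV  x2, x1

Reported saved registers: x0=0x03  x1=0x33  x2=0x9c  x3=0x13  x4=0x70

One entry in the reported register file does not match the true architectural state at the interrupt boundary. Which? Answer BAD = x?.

after  0: x0=0x49 x1=0x70 x2=0x9c x3=0x83 x4=0x0c  N=0 Z=0
after  1: x0=0x49 x1=0x70 x2=0x9c x3=0x83 x4=0x8f  N=1 Z=0
after  2: x0=0x49 x1=0x70 x2=0x9c x3=0x09 x4=0x8f  N=0 Z=0
after  3: x0=0x49 x1=0x70 x2=0x9c x3=0x13 x4=0x8f  N=0 Z=0
after  4: x0=0x03 x1=0x70 x2=0x9c x3=0x13 x4=0x8f  N=0 Z=0
after  5: x0=0x03 x1=0x73 x2=0x9c x3=0x13 x4=0x8f  N=0 Z=0
after  6: x0=0x03 x1=0x73 x2=0x9c x3=0x13 x4=0x86  N=1 Z=0
after  7: x0=0x03 x1=0x73 x2=0x9c x3=0x13 x4=0x70  N=0 Z=0
-- IRQ taken; context saved, return-PC = 8 --
mismatch: x1: reported 0x33 vs actual 0x73

BAD = x1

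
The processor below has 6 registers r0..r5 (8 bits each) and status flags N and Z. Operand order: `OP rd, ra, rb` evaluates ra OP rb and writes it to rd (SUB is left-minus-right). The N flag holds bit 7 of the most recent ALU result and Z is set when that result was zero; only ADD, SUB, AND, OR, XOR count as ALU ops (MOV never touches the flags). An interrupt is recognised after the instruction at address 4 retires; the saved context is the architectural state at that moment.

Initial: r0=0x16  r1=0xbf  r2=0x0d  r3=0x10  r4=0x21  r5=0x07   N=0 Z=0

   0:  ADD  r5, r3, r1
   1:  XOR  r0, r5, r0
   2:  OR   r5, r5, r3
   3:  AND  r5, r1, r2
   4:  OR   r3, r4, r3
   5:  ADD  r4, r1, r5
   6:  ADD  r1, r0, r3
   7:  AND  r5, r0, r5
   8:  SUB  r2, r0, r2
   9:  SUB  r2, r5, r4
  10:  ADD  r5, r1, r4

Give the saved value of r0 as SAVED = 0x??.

SAVED = 0xd9

after  0: r0=0x16 r1=0xbf r2=0x0d r3=0x10 r4=0x21 r5=0xcf  N=1 Z=0
after  1: r0=0xd9 r1=0xbf r2=0x0d r3=0x10 r4=0x21 r5=0xcf  N=1 Z=0
after  2: r0=0xd9 r1=0xbf r2=0x0d r3=0x10 r4=0x21 r5=0xdf  N=1 Z=0
after  3: r0=0xd9 r1=0xbf r2=0x0d r3=0x10 r4=0x21 r5=0x0d  N=0 Z=0
after  4: r0=0xd9 r1=0xbf r2=0x0d r3=0x31 r4=0x21 r5=0x0d  N=0 Z=0
-- IRQ taken; context saved, return-PC = 5 --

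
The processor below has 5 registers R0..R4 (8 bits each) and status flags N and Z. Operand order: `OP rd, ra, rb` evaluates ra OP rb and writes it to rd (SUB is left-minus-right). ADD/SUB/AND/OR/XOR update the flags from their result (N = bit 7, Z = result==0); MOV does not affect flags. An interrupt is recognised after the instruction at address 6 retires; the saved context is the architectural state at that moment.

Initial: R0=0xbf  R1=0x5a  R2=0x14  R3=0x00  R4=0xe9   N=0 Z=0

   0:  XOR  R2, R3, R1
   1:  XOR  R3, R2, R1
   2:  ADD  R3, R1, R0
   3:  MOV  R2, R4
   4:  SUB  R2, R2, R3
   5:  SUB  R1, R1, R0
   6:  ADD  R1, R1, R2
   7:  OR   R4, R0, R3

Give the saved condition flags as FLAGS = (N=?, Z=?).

after  0: R0=0xbf R1=0x5a R2=0x5a R3=0x00 R4=0xe9  N=0 Z=0
after  1: R0=0xbf R1=0x5a R2=0x5a R3=0x00 R4=0xe9  N=0 Z=1
after  2: R0=0xbf R1=0x5a R2=0x5a R3=0x19 R4=0xe9  N=0 Z=0
after  3: R0=0xbf R1=0x5a R2=0xe9 R3=0x19 R4=0xe9  N=0 Z=0
after  4: R0=0xbf R1=0x5a R2=0xd0 R3=0x19 R4=0xe9  N=1 Z=0
after  5: R0=0xbf R1=0x9b R2=0xd0 R3=0x19 R4=0xe9  N=1 Z=0
after  6: R0=0xbf R1=0x6b R2=0xd0 R3=0x19 R4=0xe9  N=0 Z=0
-- IRQ taken; context saved, return-PC = 7 --

FLAGS = (N=0, Z=0)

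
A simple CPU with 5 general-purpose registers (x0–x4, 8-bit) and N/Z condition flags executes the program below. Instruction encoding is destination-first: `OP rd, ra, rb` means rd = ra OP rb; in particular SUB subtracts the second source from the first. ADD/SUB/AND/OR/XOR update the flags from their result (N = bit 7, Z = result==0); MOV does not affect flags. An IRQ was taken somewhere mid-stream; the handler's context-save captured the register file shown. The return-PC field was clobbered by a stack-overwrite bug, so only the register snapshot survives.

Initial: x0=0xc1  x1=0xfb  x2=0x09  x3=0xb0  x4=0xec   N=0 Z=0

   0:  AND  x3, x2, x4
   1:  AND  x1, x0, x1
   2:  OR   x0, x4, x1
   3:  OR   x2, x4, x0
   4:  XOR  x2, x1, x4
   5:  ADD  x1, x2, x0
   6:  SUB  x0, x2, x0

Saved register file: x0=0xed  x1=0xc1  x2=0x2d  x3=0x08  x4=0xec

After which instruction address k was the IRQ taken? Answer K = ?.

after  0: x0=0xc1 x1=0xfb x2=0x09 x3=0x08 x4=0xec  N=0 Z=0
after  1: x0=0xc1 x1=0xc1 x2=0x09 x3=0x08 x4=0xec  N=1 Z=0
after  2: x0=0xed x1=0xc1 x2=0x09 x3=0x08 x4=0xec  N=1 Z=0
after  3: x0=0xed x1=0xc1 x2=0xed x3=0x08 x4=0xec  N=1 Z=0
after  4: x0=0xed x1=0xc1 x2=0x2d x3=0x08 x4=0xec  N=0 Z=0
-- IRQ taken; context saved, return-PC = 5 --

K = 4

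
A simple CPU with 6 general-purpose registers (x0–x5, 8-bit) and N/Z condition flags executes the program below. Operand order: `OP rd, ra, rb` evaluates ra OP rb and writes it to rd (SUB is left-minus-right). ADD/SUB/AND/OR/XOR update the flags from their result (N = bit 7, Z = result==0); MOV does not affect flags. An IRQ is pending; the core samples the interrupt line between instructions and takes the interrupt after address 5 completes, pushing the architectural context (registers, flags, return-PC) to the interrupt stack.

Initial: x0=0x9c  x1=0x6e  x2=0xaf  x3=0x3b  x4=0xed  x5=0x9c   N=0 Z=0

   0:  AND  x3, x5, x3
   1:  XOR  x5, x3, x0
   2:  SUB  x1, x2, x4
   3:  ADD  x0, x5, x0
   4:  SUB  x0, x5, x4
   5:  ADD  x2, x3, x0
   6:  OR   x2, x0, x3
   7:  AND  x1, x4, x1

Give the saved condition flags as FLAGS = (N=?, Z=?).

after  0: x0=0x9c x1=0x6e x2=0xaf x3=0x18 x4=0xed x5=0x9c  N=0 Z=0
after  1: x0=0x9c x1=0x6e x2=0xaf x3=0x18 x4=0xed x5=0x84  N=1 Z=0
after  2: x0=0x9c x1=0xc2 x2=0xaf x3=0x18 x4=0xed x5=0x84  N=1 Z=0
after  3: x0=0x20 x1=0xc2 x2=0xaf x3=0x18 x4=0xed x5=0x84  N=0 Z=0
after  4: x0=0x97 x1=0xc2 x2=0xaf x3=0x18 x4=0xed x5=0x84  N=1 Z=0
after  5: x0=0x97 x1=0xc2 x2=0xaf x3=0x18 x4=0xed x5=0x84  N=1 Z=0
-- IRQ taken; context saved, return-PC = 6 --

FLAGS = (N=1, Z=0)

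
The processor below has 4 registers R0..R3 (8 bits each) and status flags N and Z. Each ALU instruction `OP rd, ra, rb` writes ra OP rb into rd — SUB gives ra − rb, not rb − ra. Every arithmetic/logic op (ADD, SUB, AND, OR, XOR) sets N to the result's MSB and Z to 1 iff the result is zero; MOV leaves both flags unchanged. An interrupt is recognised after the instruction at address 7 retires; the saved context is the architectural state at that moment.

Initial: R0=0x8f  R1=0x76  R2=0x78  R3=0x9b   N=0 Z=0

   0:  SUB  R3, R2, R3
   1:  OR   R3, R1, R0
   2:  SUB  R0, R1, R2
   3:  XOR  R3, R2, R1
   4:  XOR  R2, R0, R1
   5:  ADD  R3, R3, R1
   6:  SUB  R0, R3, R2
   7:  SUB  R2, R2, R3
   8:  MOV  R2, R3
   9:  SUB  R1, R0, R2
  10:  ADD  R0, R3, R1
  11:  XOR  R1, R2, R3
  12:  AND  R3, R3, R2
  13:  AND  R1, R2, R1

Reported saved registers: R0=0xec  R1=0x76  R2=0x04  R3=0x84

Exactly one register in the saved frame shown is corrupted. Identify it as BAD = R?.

BAD = R0

after  0: R0=0x8f R1=0x76 R2=0x78 R3=0xdd  N=1 Z=0
after  1: R0=0x8f R1=0x76 R2=0x78 R3=0xff  N=1 Z=0
after  2: R0=0xfe R1=0x76 R2=0x78 R3=0xff  N=1 Z=0
after  3: R0=0xfe R1=0x76 R2=0x78 R3=0x0e  N=0 Z=0
after  4: R0=0xfe R1=0x76 R2=0x88 R3=0x0e  N=1 Z=0
after  5: R0=0xfe R1=0x76 R2=0x88 R3=0x84  N=1 Z=0
after  6: R0=0xfc R1=0x76 R2=0x88 R3=0x84  N=1 Z=0
after  7: R0=0xfc R1=0x76 R2=0x04 R3=0x84  N=0 Z=0
-- IRQ taken; context saved, return-PC = 8 --
mismatch: R0: reported 0xec vs actual 0xfc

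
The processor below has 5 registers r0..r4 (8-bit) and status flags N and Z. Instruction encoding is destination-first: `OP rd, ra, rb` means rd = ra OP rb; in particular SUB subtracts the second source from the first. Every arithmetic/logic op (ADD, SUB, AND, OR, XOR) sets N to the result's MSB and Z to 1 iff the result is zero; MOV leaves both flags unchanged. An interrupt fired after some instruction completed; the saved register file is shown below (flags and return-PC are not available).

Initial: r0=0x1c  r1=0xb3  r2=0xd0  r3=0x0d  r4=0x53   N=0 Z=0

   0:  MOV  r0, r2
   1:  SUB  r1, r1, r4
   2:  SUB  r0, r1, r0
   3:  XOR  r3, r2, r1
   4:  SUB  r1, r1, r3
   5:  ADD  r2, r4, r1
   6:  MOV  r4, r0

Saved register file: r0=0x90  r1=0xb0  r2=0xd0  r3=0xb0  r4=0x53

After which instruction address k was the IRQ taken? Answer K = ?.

K = 4

after  0: r0=0xd0 r1=0xb3 r2=0xd0 r3=0x0d r4=0x53  N=0 Z=0
after  1: r0=0xd0 r1=0x60 r2=0xd0 r3=0x0d r4=0x53  N=0 Z=0
after  2: r0=0x90 r1=0x60 r2=0xd0 r3=0x0d r4=0x53  N=1 Z=0
after  3: r0=0x90 r1=0x60 r2=0xd0 r3=0xb0 r4=0x53  N=1 Z=0
after  4: r0=0x90 r1=0xb0 r2=0xd0 r3=0xb0 r4=0x53  N=1 Z=0
-- IRQ taken; context saved, return-PC = 5 --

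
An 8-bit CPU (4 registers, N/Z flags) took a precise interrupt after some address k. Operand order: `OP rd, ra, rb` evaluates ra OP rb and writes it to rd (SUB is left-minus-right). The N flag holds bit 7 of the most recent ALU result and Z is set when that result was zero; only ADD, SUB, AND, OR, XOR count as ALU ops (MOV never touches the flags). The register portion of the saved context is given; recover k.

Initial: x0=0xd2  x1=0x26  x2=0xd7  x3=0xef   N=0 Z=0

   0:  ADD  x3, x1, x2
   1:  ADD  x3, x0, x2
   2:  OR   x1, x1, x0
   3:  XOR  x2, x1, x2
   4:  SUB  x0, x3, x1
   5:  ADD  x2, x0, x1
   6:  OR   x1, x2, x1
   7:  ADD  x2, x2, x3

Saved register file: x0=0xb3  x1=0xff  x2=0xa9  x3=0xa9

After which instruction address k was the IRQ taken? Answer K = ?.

K = 6

after  0: x0=0xd2 x1=0x26 x2=0xd7 x3=0xfd  N=1 Z=0
after  1: x0=0xd2 x1=0x26 x2=0xd7 x3=0xa9  N=1 Z=0
after  2: x0=0xd2 x1=0xf6 x2=0xd7 x3=0xa9  N=1 Z=0
after  3: x0=0xd2 x1=0xf6 x2=0x21 x3=0xa9  N=0 Z=0
after  4: x0=0xb3 x1=0xf6 x2=0x21 x3=0xa9  N=1 Z=0
after  5: x0=0xb3 x1=0xf6 x2=0xa9 x3=0xa9  N=1 Z=0
after  6: x0=0xb3 x1=0xff x2=0xa9 x3=0xa9  N=1 Z=0
-- IRQ taken; context saved, return-PC = 7 --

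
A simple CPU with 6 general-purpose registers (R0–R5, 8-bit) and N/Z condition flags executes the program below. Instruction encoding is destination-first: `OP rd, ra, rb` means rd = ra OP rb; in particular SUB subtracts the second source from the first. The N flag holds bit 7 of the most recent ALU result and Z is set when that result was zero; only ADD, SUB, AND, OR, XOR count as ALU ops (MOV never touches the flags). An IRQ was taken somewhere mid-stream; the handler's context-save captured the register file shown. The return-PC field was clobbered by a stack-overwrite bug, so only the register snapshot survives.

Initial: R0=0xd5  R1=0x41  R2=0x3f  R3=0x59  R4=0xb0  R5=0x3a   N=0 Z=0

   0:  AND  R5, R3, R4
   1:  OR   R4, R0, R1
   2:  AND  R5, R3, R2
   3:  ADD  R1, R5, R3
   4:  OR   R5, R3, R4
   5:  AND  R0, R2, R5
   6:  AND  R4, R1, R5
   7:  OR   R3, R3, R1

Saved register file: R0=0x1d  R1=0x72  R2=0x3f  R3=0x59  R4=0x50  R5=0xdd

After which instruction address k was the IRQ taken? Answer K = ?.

K = 6

after  0: R0=0xd5 R1=0x41 R2=0x3f R3=0x59 R4=0xb0 R5=0x10  N=0 Z=0
after  1: R0=0xd5 R1=0x41 R2=0x3f R3=0x59 R4=0xd5 R5=0x10  N=1 Z=0
after  2: R0=0xd5 R1=0x41 R2=0x3f R3=0x59 R4=0xd5 R5=0x19  N=0 Z=0
after  3: R0=0xd5 R1=0x72 R2=0x3f R3=0x59 R4=0xd5 R5=0x19  N=0 Z=0
after  4: R0=0xd5 R1=0x72 R2=0x3f R3=0x59 R4=0xd5 R5=0xdd  N=1 Z=0
after  5: R0=0x1d R1=0x72 R2=0x3f R3=0x59 R4=0xd5 R5=0xdd  N=0 Z=0
after  6: R0=0x1d R1=0x72 R2=0x3f R3=0x59 R4=0x50 R5=0xdd  N=0 Z=0
-- IRQ taken; context saved, return-PC = 7 --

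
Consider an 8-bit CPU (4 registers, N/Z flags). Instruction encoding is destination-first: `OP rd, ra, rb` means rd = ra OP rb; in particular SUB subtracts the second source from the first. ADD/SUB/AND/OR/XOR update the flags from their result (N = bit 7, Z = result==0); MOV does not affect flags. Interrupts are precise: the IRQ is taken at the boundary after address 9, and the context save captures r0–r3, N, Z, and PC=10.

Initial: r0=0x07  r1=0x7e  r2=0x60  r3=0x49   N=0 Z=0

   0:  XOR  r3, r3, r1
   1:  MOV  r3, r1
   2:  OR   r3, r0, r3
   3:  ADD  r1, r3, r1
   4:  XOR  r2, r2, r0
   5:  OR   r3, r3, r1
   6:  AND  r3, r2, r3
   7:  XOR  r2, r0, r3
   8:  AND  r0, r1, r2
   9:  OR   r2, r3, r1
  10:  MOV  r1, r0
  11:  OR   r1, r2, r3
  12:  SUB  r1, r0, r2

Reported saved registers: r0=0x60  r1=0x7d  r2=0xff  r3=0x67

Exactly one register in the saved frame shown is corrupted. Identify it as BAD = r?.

BAD = r1

after  0: r0=0x07 r1=0x7e r2=0x60 r3=0x37  N=0 Z=0
after  1: r0=0x07 r1=0x7e r2=0x60 r3=0x7e  N=0 Z=0
after  2: r0=0x07 r1=0x7e r2=0x60 r3=0x7f  N=0 Z=0
after  3: r0=0x07 r1=0xfd r2=0x60 r3=0x7f  N=1 Z=0
after  4: r0=0x07 r1=0xfd r2=0x67 r3=0x7f  N=0 Z=0
after  5: r0=0x07 r1=0xfd r2=0x67 r3=0xff  N=1 Z=0
after  6: r0=0x07 r1=0xfd r2=0x67 r3=0x67  N=0 Z=0
after  7: r0=0x07 r1=0xfd r2=0x60 r3=0x67  N=0 Z=0
after  8: r0=0x60 r1=0xfd r2=0x60 r3=0x67  N=0 Z=0
after  9: r0=0x60 r1=0xfd r2=0xff r3=0x67  N=1 Z=0
-- IRQ taken; context saved, return-PC = 10 --
mismatch: r1: reported 0x7d vs actual 0xfd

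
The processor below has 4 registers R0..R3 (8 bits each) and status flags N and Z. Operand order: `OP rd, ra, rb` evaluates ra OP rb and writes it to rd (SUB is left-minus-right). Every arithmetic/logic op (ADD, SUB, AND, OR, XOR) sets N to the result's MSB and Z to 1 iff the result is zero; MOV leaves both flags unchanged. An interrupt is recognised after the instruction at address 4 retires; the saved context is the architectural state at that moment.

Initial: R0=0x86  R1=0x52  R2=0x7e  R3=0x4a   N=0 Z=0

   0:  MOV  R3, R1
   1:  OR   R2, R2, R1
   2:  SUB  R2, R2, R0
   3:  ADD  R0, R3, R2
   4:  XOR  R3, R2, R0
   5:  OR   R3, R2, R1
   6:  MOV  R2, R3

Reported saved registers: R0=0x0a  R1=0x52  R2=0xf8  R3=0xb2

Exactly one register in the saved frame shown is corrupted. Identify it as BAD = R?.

BAD = R0

after  0: R0=0x86 R1=0x52 R2=0x7e R3=0x52  N=0 Z=0
after  1: R0=0x86 R1=0x52 R2=0x7e R3=0x52  N=0 Z=0
after  2: R0=0x86 R1=0x52 R2=0xf8 R3=0x52  N=1 Z=0
after  3: R0=0x4a R1=0x52 R2=0xf8 R3=0x52  N=0 Z=0
after  4: R0=0x4a R1=0x52 R2=0xf8 R3=0xb2  N=1 Z=0
-- IRQ taken; context saved, return-PC = 5 --
mismatch: R0: reported 0x0a vs actual 0x4a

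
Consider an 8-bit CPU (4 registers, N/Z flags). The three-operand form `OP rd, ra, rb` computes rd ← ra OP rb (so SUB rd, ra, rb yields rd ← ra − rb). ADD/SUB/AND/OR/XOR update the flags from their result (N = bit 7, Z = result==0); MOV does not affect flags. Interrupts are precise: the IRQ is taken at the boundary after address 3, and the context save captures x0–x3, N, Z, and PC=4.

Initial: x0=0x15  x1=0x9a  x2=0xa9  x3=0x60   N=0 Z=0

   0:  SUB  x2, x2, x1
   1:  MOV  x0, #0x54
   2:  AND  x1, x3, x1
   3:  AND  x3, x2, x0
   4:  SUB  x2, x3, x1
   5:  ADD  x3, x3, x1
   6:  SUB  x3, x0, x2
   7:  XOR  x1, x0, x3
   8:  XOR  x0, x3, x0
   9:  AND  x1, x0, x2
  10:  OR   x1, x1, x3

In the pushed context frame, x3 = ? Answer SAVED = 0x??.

after  0: x0=0x15 x1=0x9a x2=0x0f x3=0x60  N=0 Z=0
after  1: x0=0x54 x1=0x9a x2=0x0f x3=0x60  N=0 Z=0
after  2: x0=0x54 x1=0x00 x2=0x0f x3=0x60  N=0 Z=1
after  3: x0=0x54 x1=0x00 x2=0x0f x3=0x04  N=0 Z=0
-- IRQ taken; context saved, return-PC = 4 --

SAVED = 0x04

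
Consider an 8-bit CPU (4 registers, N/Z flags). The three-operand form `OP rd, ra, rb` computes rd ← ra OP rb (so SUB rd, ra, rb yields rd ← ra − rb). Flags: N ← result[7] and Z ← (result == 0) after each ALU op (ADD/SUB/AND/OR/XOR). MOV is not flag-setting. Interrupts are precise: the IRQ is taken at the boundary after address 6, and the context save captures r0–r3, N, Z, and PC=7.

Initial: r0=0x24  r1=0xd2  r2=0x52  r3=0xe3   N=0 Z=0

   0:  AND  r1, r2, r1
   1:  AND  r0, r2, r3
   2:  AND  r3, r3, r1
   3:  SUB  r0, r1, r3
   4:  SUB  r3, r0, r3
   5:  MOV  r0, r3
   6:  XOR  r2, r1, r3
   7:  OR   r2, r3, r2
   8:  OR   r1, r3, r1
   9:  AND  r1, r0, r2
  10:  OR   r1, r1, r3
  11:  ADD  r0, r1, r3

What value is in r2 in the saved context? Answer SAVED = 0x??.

after  0: r0=0x24 r1=0x52 r2=0x52 r3=0xe3  N=0 Z=0
after  1: r0=0x42 r1=0x52 r2=0x52 r3=0xe3  N=0 Z=0
after  2: r0=0x42 r1=0x52 r2=0x52 r3=0x42  N=0 Z=0
after  3: r0=0x10 r1=0x52 r2=0x52 r3=0x42  N=0 Z=0
after  4: r0=0x10 r1=0x52 r2=0x52 r3=0xce  N=1 Z=0
after  5: r0=0xce r1=0x52 r2=0x52 r3=0xce  N=1 Z=0
after  6: r0=0xce r1=0x52 r2=0x9c r3=0xce  N=1 Z=0
-- IRQ taken; context saved, return-PC = 7 --

SAVED = 0x9c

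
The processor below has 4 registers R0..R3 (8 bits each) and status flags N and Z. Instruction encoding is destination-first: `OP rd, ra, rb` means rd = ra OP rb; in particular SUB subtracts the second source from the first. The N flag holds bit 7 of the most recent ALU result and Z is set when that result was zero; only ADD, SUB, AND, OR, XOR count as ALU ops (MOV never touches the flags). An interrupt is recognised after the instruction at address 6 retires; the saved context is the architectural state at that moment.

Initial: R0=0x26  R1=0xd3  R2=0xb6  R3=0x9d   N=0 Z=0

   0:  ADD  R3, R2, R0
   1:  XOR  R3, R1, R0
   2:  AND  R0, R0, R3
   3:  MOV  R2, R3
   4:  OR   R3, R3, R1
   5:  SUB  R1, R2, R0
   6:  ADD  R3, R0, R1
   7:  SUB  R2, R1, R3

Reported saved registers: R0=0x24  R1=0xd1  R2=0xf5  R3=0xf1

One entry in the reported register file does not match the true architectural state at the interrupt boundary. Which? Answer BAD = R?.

BAD = R3

after  0: R0=0x26 R1=0xd3 R2=0xb6 R3=0xdc  N=1 Z=0
after  1: R0=0x26 R1=0xd3 R2=0xb6 R3=0xf5  N=1 Z=0
after  2: R0=0x24 R1=0xd3 R2=0xb6 R3=0xf5  N=0 Z=0
after  3: R0=0x24 R1=0xd3 R2=0xf5 R3=0xf5  N=0 Z=0
after  4: R0=0x24 R1=0xd3 R2=0xf5 R3=0xf7  N=1 Z=0
after  5: R0=0x24 R1=0xd1 R2=0xf5 R3=0xf7  N=1 Z=0
after  6: R0=0x24 R1=0xd1 R2=0xf5 R3=0xf5  N=1 Z=0
-- IRQ taken; context saved, return-PC = 7 --
mismatch: R3: reported 0xf1 vs actual 0xf5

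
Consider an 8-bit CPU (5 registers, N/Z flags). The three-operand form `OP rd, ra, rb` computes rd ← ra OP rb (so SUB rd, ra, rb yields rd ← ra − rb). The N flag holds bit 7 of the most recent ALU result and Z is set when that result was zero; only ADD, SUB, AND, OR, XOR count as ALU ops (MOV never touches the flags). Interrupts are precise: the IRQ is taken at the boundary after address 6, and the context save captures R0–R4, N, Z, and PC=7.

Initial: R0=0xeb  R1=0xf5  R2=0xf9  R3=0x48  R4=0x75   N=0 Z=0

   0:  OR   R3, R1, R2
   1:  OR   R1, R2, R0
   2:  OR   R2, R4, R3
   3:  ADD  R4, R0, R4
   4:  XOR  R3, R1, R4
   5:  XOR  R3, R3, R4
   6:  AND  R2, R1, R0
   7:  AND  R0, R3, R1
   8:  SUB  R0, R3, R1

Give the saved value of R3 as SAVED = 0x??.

after  0: R0=0xeb R1=0xf5 R2=0xf9 R3=0xfd R4=0x75  N=1 Z=0
after  1: R0=0xeb R1=0xfb R2=0xf9 R3=0xfd R4=0x75  N=1 Z=0
after  2: R0=0xeb R1=0xfb R2=0xfd R3=0xfd R4=0x75  N=1 Z=0
after  3: R0=0xeb R1=0xfb R2=0xfd R3=0xfd R4=0x60  N=0 Z=0
after  4: R0=0xeb R1=0xfb R2=0xfd R3=0x9b R4=0x60  N=1 Z=0
after  5: R0=0xeb R1=0xfb R2=0xfd R3=0xfb R4=0x60  N=1 Z=0
after  6: R0=0xeb R1=0xfb R2=0xeb R3=0xfb R4=0x60  N=1 Z=0
-- IRQ taken; context saved, return-PC = 7 --

SAVED = 0xfb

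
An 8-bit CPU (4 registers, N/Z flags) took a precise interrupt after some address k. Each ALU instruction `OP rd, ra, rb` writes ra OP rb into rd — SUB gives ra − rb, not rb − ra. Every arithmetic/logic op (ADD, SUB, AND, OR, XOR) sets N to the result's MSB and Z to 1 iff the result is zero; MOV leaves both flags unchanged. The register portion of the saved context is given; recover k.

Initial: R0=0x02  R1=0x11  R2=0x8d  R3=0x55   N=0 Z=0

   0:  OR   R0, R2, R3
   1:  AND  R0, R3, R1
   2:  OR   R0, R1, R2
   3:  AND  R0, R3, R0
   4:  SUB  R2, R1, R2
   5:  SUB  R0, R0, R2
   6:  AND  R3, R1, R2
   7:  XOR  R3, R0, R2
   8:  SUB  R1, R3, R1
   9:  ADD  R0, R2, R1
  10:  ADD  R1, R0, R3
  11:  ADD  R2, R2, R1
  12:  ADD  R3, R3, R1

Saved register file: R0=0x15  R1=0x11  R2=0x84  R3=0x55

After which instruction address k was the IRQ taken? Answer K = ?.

K = 4

after  0: R0=0xdd R1=0x11 R2=0x8d R3=0x55  N=1 Z=0
after  1: R0=0x11 R1=0x11 R2=0x8d R3=0x55  N=0 Z=0
after  2: R0=0x9d R1=0x11 R2=0x8d R3=0x55  N=1 Z=0
after  3: R0=0x15 R1=0x11 R2=0x8d R3=0x55  N=0 Z=0
after  4: R0=0x15 R1=0x11 R2=0x84 R3=0x55  N=1 Z=0
-- IRQ taken; context saved, return-PC = 5 --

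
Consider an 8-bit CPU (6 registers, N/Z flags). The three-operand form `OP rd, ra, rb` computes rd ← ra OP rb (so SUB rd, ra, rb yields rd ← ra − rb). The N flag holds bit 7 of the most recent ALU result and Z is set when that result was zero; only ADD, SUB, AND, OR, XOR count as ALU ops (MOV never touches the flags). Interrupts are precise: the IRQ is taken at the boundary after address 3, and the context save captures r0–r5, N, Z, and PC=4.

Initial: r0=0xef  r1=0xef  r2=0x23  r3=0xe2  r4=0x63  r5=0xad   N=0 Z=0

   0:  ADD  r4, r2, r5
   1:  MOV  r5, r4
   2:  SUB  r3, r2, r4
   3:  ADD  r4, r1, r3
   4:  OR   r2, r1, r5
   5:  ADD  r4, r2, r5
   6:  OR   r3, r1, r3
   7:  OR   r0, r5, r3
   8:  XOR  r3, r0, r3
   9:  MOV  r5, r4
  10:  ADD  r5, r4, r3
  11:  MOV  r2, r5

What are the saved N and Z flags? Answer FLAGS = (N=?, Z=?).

FLAGS = (N=0, Z=0)

after  0: r0=0xef r1=0xef r2=0x23 r3=0xe2 r4=0xd0 r5=0xad  N=1 Z=0
after  1: r0=0xef r1=0xef r2=0x23 r3=0xe2 r4=0xd0 r5=0xd0  N=1 Z=0
after  2: r0=0xef r1=0xef r2=0x23 r3=0x53 r4=0xd0 r5=0xd0  N=0 Z=0
after  3: r0=0xef r1=0xef r2=0x23 r3=0x53 r4=0x42 r5=0xd0  N=0 Z=0
-- IRQ taken; context saved, return-PC = 4 --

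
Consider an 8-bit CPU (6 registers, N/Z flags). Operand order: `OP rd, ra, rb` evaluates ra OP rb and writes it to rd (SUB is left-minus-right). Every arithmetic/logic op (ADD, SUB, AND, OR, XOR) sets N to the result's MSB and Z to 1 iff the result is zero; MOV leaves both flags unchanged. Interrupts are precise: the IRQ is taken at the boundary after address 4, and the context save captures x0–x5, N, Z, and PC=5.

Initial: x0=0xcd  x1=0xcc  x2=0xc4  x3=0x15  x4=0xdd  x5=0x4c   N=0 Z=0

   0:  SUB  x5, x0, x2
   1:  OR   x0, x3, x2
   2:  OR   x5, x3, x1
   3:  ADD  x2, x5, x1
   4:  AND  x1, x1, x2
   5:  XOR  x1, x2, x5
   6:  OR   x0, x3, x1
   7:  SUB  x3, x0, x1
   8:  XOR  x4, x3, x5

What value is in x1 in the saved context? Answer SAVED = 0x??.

SAVED = 0x88

after  0: x0=0xcd x1=0xcc x2=0xc4 x3=0x15 x4=0xdd x5=0x09  N=0 Z=0
after  1: x0=0xd5 x1=0xcc x2=0xc4 x3=0x15 x4=0xdd x5=0x09  N=1 Z=0
after  2: x0=0xd5 x1=0xcc x2=0xc4 x3=0x15 x4=0xdd x5=0xdd  N=1 Z=0
after  3: x0=0xd5 x1=0xcc x2=0xa9 x3=0x15 x4=0xdd x5=0xdd  N=1 Z=0
after  4: x0=0xd5 x1=0x88 x2=0xa9 x3=0x15 x4=0xdd x5=0xdd  N=1 Z=0
-- IRQ taken; context saved, return-PC = 5 --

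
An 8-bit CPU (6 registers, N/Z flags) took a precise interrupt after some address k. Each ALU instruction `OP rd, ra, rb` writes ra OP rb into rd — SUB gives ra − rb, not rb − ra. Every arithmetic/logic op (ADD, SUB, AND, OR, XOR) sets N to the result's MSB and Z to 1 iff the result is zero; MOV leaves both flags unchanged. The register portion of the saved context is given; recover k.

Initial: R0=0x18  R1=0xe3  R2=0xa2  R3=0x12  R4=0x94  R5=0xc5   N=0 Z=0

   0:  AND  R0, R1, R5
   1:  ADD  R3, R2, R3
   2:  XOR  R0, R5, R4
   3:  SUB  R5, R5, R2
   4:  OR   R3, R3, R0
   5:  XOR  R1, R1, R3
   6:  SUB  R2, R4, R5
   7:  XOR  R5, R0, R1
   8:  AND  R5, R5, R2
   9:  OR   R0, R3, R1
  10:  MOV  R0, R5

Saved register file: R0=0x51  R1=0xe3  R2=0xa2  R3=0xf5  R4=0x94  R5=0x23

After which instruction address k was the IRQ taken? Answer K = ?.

K = 4

after  0: R0=0xc1 R1=0xe3 R2=0xa2 R3=0x12 R4=0x94 R5=0xc5  N=1 Z=0
after  1: R0=0xc1 R1=0xe3 R2=0xa2 R3=0xb4 R4=0x94 R5=0xc5  N=1 Z=0
after  2: R0=0x51 R1=0xe3 R2=0xa2 R3=0xb4 R4=0x94 R5=0xc5  N=0 Z=0
after  3: R0=0x51 R1=0xe3 R2=0xa2 R3=0xb4 R4=0x94 R5=0x23  N=0 Z=0
after  4: R0=0x51 R1=0xe3 R2=0xa2 R3=0xf5 R4=0x94 R5=0x23  N=1 Z=0
-- IRQ taken; context saved, return-PC = 5 --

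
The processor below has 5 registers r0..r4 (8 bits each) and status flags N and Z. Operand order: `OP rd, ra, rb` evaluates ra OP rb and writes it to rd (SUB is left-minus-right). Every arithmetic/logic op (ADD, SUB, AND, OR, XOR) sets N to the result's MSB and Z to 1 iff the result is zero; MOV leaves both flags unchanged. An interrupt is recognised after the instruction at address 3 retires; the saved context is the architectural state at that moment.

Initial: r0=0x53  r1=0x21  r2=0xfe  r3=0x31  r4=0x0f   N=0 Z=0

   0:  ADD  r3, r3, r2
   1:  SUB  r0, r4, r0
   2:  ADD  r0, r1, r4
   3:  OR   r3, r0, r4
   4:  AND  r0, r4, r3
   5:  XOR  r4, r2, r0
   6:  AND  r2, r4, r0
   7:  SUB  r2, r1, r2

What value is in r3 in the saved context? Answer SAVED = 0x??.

SAVED = 0x3f

after  0: r0=0x53 r1=0x21 r2=0xfe r3=0x2f r4=0x0f  N=0 Z=0
after  1: r0=0xbc r1=0x21 r2=0xfe r3=0x2f r4=0x0f  N=1 Z=0
after  2: r0=0x30 r1=0x21 r2=0xfe r3=0x2f r4=0x0f  N=0 Z=0
after  3: r0=0x30 r1=0x21 r2=0xfe r3=0x3f r4=0x0f  N=0 Z=0
-- IRQ taken; context saved, return-PC = 4 --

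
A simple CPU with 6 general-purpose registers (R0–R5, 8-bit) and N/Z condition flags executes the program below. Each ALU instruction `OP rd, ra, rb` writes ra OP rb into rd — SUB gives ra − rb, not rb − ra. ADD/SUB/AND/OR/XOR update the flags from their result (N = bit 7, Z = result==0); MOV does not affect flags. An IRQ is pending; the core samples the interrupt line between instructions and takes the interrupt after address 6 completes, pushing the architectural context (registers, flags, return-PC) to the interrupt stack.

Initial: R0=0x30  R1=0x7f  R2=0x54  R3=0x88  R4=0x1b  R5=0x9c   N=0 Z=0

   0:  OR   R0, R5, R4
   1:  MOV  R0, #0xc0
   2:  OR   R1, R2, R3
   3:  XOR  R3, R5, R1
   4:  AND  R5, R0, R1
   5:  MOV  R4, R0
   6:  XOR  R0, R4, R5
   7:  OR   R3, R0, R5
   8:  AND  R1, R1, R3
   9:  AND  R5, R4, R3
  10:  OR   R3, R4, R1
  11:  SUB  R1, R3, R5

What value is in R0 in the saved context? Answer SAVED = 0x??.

SAVED = 0x00

after  0: R0=0x9f R1=0x7f R2=0x54 R3=0x88 R4=0x1b R5=0x9c  N=1 Z=0
after  1: R0=0xc0 R1=0x7f R2=0x54 R3=0x88 R4=0x1b R5=0x9c  N=1 Z=0
after  2: R0=0xc0 R1=0xdc R2=0x54 R3=0x88 R4=0x1b R5=0x9c  N=1 Z=0
after  3: R0=0xc0 R1=0xdc R2=0x54 R3=0x40 R4=0x1b R5=0x9c  N=0 Z=0
after  4: R0=0xc0 R1=0xdc R2=0x54 R3=0x40 R4=0x1b R5=0xc0  N=1 Z=0
after  5: R0=0xc0 R1=0xdc R2=0x54 R3=0x40 R4=0xc0 R5=0xc0  N=1 Z=0
after  6: R0=0x00 R1=0xdc R2=0x54 R3=0x40 R4=0xc0 R5=0xc0  N=0 Z=1
-- IRQ taken; context saved, return-PC = 7 --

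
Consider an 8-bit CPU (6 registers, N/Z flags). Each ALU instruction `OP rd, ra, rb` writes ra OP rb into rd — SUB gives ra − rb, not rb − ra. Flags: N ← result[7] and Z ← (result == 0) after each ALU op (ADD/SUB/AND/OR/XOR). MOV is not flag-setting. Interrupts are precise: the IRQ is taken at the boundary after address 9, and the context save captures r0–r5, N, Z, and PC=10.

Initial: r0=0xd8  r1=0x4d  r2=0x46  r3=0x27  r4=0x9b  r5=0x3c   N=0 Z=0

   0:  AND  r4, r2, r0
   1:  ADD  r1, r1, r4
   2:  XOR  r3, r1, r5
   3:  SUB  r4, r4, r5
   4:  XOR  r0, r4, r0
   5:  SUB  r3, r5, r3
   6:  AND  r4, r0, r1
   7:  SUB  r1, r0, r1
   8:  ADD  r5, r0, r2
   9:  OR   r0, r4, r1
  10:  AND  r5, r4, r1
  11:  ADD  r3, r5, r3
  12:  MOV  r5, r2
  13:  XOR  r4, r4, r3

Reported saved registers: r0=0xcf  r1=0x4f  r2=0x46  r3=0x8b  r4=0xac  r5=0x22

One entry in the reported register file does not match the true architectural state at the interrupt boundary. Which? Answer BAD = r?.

BAD = r4

after  0: r0=0xd8 r1=0x4d r2=0x46 r3=0x27 r4=0x40 r5=0x3c  N=0 Z=0
after  1: r0=0xd8 r1=0x8d r2=0x46 r3=0x27 r4=0x40 r5=0x3c  N=1 Z=0
after  2: r0=0xd8 r1=0x8d r2=0x46 r3=0xb1 r4=0x40 r5=0x3c  N=1 Z=0
after  3: r0=0xd8 r1=0x8d r2=0x46 r3=0xb1 r4=0x04 r5=0x3c  N=0 Z=0
after  4: r0=0xdc r1=0x8d r2=0x46 r3=0xb1 r4=0x04 r5=0x3c  N=1 Z=0
after  5: r0=0xdc r1=0x8d r2=0x46 r3=0x8b r4=0x04 r5=0x3c  N=1 Z=0
after  6: r0=0xdc r1=0x8d r2=0x46 r3=0x8b r4=0x8c r5=0x3c  N=1 Z=0
after  7: r0=0xdc r1=0x4f r2=0x46 r3=0x8b r4=0x8c r5=0x3c  N=0 Z=0
after  8: r0=0xdc r1=0x4f r2=0x46 r3=0x8b r4=0x8c r5=0x22  N=0 Z=0
after  9: r0=0xcf r1=0x4f r2=0x46 r3=0x8b r4=0x8c r5=0x22  N=1 Z=0
-- IRQ taken; context saved, return-PC = 10 --
mismatch: r4: reported 0xac vs actual 0x8c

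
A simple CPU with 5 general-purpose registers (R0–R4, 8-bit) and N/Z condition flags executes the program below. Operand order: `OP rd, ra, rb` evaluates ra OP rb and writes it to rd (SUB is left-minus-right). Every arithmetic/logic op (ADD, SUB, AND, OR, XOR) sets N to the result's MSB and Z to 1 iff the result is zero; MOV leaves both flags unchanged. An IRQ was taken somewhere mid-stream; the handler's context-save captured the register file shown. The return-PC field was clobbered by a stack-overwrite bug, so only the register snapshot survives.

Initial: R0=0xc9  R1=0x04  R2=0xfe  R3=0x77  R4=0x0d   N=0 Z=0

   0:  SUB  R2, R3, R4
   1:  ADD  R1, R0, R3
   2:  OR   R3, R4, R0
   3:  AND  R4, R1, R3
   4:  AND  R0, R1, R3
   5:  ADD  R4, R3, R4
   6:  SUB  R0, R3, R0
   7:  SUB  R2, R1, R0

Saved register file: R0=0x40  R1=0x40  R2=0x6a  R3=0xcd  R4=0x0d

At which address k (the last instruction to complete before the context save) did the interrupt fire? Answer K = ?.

K = 5

after  0: R0=0xc9 R1=0x04 R2=0x6a R3=0x77 R4=0x0d  N=0 Z=0
after  1: R0=0xc9 R1=0x40 R2=0x6a R3=0x77 R4=0x0d  N=0 Z=0
after  2: R0=0xc9 R1=0x40 R2=0x6a R3=0xcd R4=0x0d  N=1 Z=0
after  3: R0=0xc9 R1=0x40 R2=0x6a R3=0xcd R4=0x40  N=0 Z=0
after  4: R0=0x40 R1=0x40 R2=0x6a R3=0xcd R4=0x40  N=0 Z=0
after  5: R0=0x40 R1=0x40 R2=0x6a R3=0xcd R4=0x0d  N=0 Z=0
-- IRQ taken; context saved, return-PC = 6 --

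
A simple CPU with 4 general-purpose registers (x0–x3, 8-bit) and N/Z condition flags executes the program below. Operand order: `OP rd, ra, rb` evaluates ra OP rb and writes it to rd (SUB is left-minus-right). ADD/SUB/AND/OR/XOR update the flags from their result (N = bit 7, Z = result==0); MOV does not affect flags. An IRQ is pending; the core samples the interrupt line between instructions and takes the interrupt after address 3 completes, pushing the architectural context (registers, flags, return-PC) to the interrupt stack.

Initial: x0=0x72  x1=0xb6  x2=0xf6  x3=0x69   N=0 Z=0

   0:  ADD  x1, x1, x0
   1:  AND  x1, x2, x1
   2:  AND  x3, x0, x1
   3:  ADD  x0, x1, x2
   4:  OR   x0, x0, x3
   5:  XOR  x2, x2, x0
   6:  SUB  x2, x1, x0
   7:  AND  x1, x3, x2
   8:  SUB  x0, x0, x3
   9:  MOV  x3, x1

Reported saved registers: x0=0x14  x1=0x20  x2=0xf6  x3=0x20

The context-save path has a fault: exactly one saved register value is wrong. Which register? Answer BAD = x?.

BAD = x0

after  0: x0=0x72 x1=0x28 x2=0xf6 x3=0x69  N=0 Z=0
after  1: x0=0x72 x1=0x20 x2=0xf6 x3=0x69  N=0 Z=0
after  2: x0=0x72 x1=0x20 x2=0xf6 x3=0x20  N=0 Z=0
after  3: x0=0x16 x1=0x20 x2=0xf6 x3=0x20  N=0 Z=0
-- IRQ taken; context saved, return-PC = 4 --
mismatch: x0: reported 0x14 vs actual 0x16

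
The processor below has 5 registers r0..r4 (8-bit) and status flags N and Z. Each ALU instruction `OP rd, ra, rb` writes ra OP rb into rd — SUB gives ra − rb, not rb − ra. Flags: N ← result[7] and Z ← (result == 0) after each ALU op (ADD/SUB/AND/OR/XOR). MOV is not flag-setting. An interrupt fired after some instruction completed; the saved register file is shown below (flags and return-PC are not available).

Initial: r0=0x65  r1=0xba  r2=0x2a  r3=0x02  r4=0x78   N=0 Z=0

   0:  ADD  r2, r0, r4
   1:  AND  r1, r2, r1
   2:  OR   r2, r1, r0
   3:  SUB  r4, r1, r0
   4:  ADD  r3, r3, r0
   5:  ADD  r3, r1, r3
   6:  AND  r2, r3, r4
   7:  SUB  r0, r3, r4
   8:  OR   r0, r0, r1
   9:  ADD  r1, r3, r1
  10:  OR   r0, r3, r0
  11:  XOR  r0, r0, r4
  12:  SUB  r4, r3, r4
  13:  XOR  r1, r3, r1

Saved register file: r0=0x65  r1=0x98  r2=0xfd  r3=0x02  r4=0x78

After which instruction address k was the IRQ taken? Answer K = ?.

K = 2

after  0: r0=0x65 r1=0xba r2=0xdd r3=0x02 r4=0x78  N=1 Z=0
after  1: r0=0x65 r1=0x98 r2=0xdd r3=0x02 r4=0x78  N=1 Z=0
after  2: r0=0x65 r1=0x98 r2=0xfd r3=0x02 r4=0x78  N=1 Z=0
-- IRQ taken; context saved, return-PC = 3 --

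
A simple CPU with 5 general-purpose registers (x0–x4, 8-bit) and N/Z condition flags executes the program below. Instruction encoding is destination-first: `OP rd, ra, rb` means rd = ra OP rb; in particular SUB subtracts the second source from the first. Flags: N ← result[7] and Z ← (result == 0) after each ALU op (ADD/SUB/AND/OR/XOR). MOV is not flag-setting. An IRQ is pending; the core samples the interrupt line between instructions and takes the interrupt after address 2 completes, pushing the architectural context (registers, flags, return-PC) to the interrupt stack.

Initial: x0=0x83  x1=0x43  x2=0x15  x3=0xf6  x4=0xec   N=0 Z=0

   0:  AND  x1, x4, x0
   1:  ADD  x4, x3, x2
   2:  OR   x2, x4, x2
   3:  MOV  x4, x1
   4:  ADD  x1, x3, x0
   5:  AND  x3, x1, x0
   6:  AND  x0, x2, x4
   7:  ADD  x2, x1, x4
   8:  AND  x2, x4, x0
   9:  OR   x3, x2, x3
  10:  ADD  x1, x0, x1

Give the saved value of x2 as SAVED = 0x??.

SAVED = 0x1f

after  0: x0=0x83 x1=0x80 x2=0x15 x3=0xf6 x4=0xec  N=1 Z=0
after  1: x0=0x83 x1=0x80 x2=0x15 x3=0xf6 x4=0x0b  N=0 Z=0
after  2: x0=0x83 x1=0x80 x2=0x1f x3=0xf6 x4=0x0b  N=0 Z=0
-- IRQ taken; context saved, return-PC = 3 --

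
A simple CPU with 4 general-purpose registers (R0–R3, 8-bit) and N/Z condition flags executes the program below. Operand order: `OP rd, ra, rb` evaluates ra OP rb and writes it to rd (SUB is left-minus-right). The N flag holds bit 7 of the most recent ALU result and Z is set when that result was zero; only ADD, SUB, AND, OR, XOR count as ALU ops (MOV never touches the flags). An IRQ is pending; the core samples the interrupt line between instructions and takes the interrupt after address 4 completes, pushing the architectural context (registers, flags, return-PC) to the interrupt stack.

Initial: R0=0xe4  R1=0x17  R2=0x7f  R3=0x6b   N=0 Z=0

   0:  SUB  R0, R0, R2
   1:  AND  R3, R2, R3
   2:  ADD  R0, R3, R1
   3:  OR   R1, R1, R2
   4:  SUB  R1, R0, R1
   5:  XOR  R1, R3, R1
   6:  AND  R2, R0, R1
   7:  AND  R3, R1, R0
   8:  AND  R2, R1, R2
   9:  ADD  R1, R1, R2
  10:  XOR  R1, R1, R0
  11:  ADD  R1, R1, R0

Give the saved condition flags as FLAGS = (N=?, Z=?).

after  0: R0=0x65 R1=0x17 R2=0x7f R3=0x6b  N=0 Z=0
after  1: R0=0x65 R1=0x17 R2=0x7f R3=0x6b  N=0 Z=0
after  2: R0=0x82 R1=0x17 R2=0x7f R3=0x6b  N=1 Z=0
after  3: R0=0x82 R1=0x7f R2=0x7f R3=0x6b  N=0 Z=0
after  4: R0=0x82 R1=0x03 R2=0x7f R3=0x6b  N=0 Z=0
-- IRQ taken; context saved, return-PC = 5 --

FLAGS = (N=0, Z=0)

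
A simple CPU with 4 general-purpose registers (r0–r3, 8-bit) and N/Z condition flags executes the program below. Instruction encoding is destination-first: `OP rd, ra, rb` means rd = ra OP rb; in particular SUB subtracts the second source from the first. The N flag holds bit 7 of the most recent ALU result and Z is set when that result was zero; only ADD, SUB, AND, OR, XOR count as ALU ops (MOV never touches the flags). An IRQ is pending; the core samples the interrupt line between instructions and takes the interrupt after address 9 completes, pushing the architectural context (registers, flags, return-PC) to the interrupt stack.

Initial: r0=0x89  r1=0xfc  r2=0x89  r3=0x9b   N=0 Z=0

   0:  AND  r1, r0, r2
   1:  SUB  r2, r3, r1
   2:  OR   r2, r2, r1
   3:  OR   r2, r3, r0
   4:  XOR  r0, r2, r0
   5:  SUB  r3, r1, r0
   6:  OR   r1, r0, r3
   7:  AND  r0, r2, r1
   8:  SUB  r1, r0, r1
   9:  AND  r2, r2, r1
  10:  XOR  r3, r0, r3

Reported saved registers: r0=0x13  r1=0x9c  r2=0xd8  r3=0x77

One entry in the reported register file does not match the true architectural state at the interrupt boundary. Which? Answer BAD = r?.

BAD = r2

after  0: r0=0x89 r1=0x89 r2=0x89 r3=0x9b  N=1 Z=0
after  1: r0=0x89 r1=0x89 r2=0x12 r3=0x9b  N=0 Z=0
after  2: r0=0x89 r1=0x89 r2=0x9b r3=0x9b  N=1 Z=0
after  3: r0=0x89 r1=0x89 r2=0x9b r3=0x9b  N=1 Z=0
after  4: r0=0x12 r1=0x89 r2=0x9b r3=0x9b  N=0 Z=0
after  5: r0=0x12 r1=0x89 r2=0x9b r3=0x77  N=0 Z=0
after  6: r0=0x12 r1=0x77 r2=0x9b r3=0x77  N=0 Z=0
after  7: r0=0x13 r1=0x77 r2=0x9b r3=0x77  N=0 Z=0
after  8: r0=0x13 r1=0x9c r2=0x9b r3=0x77  N=1 Z=0
after  9: r0=0x13 r1=0x9c r2=0x98 r3=0x77  N=1 Z=0
-- IRQ taken; context saved, return-PC = 10 --
mismatch: r2: reported 0xd8 vs actual 0x98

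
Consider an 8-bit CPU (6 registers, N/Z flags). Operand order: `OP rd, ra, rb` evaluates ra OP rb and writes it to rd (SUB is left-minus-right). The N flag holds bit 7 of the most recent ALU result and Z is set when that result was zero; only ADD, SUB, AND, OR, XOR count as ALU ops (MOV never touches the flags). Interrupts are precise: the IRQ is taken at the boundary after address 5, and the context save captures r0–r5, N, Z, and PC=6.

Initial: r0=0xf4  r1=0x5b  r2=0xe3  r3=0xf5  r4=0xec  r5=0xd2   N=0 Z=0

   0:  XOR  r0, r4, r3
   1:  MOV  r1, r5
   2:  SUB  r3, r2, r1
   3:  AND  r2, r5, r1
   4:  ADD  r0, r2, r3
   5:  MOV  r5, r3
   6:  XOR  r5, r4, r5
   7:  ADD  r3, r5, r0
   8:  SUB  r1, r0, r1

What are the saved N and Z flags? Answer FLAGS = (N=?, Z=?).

FLAGS = (N=1, Z=0)

after  0: r0=0x19 r1=0x5b r2=0xe3 r3=0xf5 r4=0xec r5=0xd2  N=0 Z=0
after  1: r0=0x19 r1=0xd2 r2=0xe3 r3=0xf5 r4=0xec r5=0xd2  N=0 Z=0
after  2: r0=0x19 r1=0xd2 r2=0xe3 r3=0x11 r4=0xec r5=0xd2  N=0 Z=0
after  3: r0=0x19 r1=0xd2 r2=0xd2 r3=0x11 r4=0xec r5=0xd2  N=1 Z=0
after  4: r0=0xe3 r1=0xd2 r2=0xd2 r3=0x11 r4=0xec r5=0xd2  N=1 Z=0
after  5: r0=0xe3 r1=0xd2 r2=0xd2 r3=0x11 r4=0xec r5=0x11  N=1 Z=0
-- IRQ taken; context saved, return-PC = 6 --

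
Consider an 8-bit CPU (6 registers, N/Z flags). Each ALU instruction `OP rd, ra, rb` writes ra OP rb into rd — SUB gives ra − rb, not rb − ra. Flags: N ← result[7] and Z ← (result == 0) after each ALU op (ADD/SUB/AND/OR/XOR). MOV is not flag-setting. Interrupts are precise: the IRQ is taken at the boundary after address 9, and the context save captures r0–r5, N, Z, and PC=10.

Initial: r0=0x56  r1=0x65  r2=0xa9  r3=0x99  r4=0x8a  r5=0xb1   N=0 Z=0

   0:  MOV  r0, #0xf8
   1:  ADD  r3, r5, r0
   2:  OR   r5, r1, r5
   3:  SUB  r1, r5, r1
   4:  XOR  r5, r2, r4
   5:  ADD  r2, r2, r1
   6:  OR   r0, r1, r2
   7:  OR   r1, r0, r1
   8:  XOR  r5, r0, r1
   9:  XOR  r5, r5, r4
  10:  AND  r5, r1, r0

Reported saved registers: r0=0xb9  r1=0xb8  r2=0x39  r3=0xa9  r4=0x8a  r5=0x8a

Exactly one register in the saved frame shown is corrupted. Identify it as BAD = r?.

after  0: r0=0xf8 r1=0x65 r2=0xa9 r3=0x99 r4=0x8a r5=0xb1  N=0 Z=0
after  1: r0=0xf8 r1=0x65 r2=0xa9 r3=0xa9 r4=0x8a r5=0xb1  N=1 Z=0
after  2: r0=0xf8 r1=0x65 r2=0xa9 r3=0xa9 r4=0x8a r5=0xf5  N=1 Z=0
after  3: r0=0xf8 r1=0x90 r2=0xa9 r3=0xa9 r4=0x8a r5=0xf5  N=1 Z=0
after  4: r0=0xf8 r1=0x90 r2=0xa9 r3=0xa9 r4=0x8a r5=0x23  N=0 Z=0
after  5: r0=0xf8 r1=0x90 r2=0x39 r3=0xa9 r4=0x8a r5=0x23  N=0 Z=0
after  6: r0=0xb9 r1=0x90 r2=0x39 r3=0xa9 r4=0x8a r5=0x23  N=1 Z=0
after  7: r0=0xb9 r1=0xb9 r2=0x39 r3=0xa9 r4=0x8a r5=0x23  N=1 Z=0
after  8: r0=0xb9 r1=0xb9 r2=0x39 r3=0xa9 r4=0x8a r5=0x00  N=0 Z=1
after  9: r0=0xb9 r1=0xb9 r2=0x39 r3=0xa9 r4=0x8a r5=0x8a  N=1 Z=0
-- IRQ taken; context saved, return-PC = 10 --
mismatch: r1: reported 0xb8 vs actual 0xb9

BAD = r1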